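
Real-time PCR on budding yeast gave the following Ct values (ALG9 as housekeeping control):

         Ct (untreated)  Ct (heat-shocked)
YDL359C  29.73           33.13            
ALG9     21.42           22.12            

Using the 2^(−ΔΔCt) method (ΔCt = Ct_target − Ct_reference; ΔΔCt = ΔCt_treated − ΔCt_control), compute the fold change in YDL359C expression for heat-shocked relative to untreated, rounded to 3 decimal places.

ΔCt(untreated) = 29.730 − 21.420 = 8.310
ΔCt(heat-shocked) = 33.130 − 22.120 = 11.010
ΔΔCt = 11.010 − 8.310 = 2.700
Fold change = 2^(−2.700) = 0.1539

0.154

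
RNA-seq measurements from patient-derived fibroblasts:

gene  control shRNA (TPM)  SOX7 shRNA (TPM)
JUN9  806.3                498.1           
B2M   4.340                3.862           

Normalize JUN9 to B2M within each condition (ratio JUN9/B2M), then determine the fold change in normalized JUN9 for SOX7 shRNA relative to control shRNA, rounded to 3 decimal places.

0.694

JUN9/B2M (control shRNA) = 806.3 / 4.340 = 185.78
JUN9/B2M (SOX7 shRNA) = 498.1 / 3.862 = 128.97
Fold change = 128.97 / 185.78 = 0.6942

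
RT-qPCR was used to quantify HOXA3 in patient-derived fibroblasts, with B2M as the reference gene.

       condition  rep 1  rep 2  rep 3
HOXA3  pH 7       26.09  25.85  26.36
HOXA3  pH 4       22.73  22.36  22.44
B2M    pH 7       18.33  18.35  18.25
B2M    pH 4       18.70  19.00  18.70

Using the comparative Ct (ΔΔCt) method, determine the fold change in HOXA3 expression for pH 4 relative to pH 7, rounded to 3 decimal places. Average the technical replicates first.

16.912

Mean Ct: HOXA3 pH 7 26.100; HOXA3 pH 4 22.510; B2M pH 7 18.310; B2M pH 4 18.800
ΔCt(pH 7) = 26.100 − 18.310 = 7.790
ΔCt(pH 4) = 22.510 − 18.800 = 3.710
ΔΔCt = 3.710 − 7.790 = -4.080
Fold change = 2^(−(-4.080)) = 2^4.080 = 16.9123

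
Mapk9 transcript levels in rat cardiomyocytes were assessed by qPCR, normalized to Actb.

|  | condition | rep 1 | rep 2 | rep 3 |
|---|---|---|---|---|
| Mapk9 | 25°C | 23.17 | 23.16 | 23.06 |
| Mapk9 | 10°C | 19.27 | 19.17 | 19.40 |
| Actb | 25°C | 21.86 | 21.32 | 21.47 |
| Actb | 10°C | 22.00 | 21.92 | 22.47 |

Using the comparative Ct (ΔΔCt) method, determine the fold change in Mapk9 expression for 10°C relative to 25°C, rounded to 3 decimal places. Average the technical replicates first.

Mean Ct: Mapk9 25°C 23.130; Mapk9 10°C 19.280; Actb 25°C 21.550; Actb 10°C 22.130
ΔCt(25°C) = 23.130 − 21.550 = 1.580
ΔCt(10°C) = 19.280 − 22.130 = -2.850
ΔΔCt = -2.850 − 1.580 = -4.430
Fold change = 2^(−(-4.430)) = 2^4.430 = 21.5557

21.556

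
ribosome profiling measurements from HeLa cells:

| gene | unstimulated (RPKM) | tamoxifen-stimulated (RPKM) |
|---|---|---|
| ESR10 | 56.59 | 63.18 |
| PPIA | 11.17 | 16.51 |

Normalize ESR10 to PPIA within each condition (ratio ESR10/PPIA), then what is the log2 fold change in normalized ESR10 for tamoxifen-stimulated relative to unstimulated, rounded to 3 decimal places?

-0.405

ESR10/PPIA (unstimulated) = 56.59 / 11.17 = 5.0662
ESR10/PPIA (tamoxifen-stimulated) = 63.18 / 16.51 = 3.8268
Fold change = 3.8268 / 5.0662 = 0.7553
log2(0.7553) = -0.4048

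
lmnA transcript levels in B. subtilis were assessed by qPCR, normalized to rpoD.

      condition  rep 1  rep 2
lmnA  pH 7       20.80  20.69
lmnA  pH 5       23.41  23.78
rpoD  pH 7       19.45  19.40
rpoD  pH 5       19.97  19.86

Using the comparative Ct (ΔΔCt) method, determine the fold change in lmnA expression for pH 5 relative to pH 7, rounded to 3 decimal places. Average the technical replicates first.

Mean Ct: lmnA pH 7 20.745; lmnA pH 5 23.595; rpoD pH 7 19.425; rpoD pH 5 19.915
ΔCt(pH 7) = 20.745 − 19.425 = 1.320
ΔCt(pH 5) = 23.595 − 19.915 = 3.680
ΔΔCt = 3.680 − 1.320 = 2.360
Fold change = 2^(−2.360) = 0.1948

0.195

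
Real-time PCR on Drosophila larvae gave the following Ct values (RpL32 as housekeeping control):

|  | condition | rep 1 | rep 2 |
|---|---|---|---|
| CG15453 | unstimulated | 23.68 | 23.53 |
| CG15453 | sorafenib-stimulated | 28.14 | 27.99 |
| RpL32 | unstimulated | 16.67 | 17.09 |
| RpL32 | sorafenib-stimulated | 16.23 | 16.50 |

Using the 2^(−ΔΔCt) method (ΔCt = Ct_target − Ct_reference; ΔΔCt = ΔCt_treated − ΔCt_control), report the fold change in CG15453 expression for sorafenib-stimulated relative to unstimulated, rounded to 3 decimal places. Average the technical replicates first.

0.032

Mean Ct: CG15453 unstimulated 23.605; CG15453 sorafenib-stimulated 28.065; RpL32 unstimulated 16.880; RpL32 sorafenib-stimulated 16.365
ΔCt(unstimulated) = 23.605 − 16.880 = 6.725
ΔCt(sorafenib-stimulated) = 28.065 − 16.365 = 11.700
ΔΔCt = 11.700 − 6.725 = 4.975
Fold change = 2^(−4.975) = 0.0318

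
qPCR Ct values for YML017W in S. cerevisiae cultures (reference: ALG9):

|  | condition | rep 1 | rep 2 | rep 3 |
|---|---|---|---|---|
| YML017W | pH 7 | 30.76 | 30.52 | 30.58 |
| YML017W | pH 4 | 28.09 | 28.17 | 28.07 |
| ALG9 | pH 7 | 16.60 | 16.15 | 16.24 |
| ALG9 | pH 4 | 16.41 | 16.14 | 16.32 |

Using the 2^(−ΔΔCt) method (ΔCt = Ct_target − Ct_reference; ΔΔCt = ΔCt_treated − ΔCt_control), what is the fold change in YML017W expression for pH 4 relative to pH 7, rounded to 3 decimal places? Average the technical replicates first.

Mean Ct: YML017W pH 7 30.620; YML017W pH 4 28.110; ALG9 pH 7 16.330; ALG9 pH 4 16.290
ΔCt(pH 7) = 30.620 − 16.330 = 14.290
ΔCt(pH 4) = 28.110 − 16.290 = 11.820
ΔΔCt = 11.820 − 14.290 = -2.470
Fold change = 2^(−(-2.470)) = 2^2.470 = 5.5404

5.540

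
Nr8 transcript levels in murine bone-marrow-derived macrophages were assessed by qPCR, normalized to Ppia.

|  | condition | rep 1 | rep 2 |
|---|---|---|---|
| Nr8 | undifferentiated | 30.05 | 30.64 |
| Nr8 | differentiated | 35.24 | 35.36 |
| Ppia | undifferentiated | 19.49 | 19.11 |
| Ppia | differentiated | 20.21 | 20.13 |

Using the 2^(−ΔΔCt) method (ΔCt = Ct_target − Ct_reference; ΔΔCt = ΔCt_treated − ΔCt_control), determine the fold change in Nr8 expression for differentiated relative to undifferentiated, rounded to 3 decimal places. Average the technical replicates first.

0.059

Mean Ct: Nr8 undifferentiated 30.345; Nr8 differentiated 35.300; Ppia undifferentiated 19.300; Ppia differentiated 20.170
ΔCt(undifferentiated) = 30.345 − 19.300 = 11.045
ΔCt(differentiated) = 35.300 − 20.170 = 15.130
ΔΔCt = 15.130 − 11.045 = 4.085
Fold change = 2^(−4.085) = 0.0589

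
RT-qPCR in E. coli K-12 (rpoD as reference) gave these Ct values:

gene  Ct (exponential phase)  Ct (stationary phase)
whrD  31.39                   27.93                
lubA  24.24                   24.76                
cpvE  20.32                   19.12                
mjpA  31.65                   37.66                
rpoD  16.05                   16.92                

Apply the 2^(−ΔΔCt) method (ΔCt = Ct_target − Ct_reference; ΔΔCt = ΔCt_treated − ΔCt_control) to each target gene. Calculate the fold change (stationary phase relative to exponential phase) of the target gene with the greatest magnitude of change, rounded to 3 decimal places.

0.028

whrD: ΔΔCt = (27.93−16.92) − (31.39−16.05) = 11.01 − 15.34 = -4.33; fold change = 2^4.33 = 20.112
lubA: ΔΔCt = (24.76−16.92) − (24.24−16.05) = 7.84 − 8.19 = -0.35; fold change = 2^0.35 = 1.275
cpvE: ΔΔCt = (19.12−16.92) − (20.32−16.05) = 2.20 − 4.27 = -2.07; fold change = 2^2.07 = 4.199
mjpA: ΔΔCt = (37.66−16.92) − (31.65−16.05) = 20.74 − 15.60 = 5.14; fold change = 2^-5.14 = 0.028
mjpA has the largest |ΔΔCt| = 5.14.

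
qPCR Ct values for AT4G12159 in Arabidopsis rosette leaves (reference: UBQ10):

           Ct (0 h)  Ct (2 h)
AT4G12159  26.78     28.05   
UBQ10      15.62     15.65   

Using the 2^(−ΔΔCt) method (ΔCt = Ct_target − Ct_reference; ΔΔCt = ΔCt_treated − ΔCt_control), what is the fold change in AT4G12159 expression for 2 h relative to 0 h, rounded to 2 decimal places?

0.42

ΔCt(0 h) = 26.780 − 15.620 = 11.160
ΔCt(2 h) = 28.050 − 15.650 = 12.400
ΔΔCt = 12.400 − 11.160 = 1.240
Fold change = 2^(−1.240) = 0.423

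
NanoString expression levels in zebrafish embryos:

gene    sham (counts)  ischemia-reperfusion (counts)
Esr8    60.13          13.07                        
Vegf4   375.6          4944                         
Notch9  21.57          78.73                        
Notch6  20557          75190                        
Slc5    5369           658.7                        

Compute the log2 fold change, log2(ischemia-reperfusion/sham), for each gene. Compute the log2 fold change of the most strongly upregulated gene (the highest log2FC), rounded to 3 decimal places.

log2(13.07/60.13) = -2.202  (Esr8)
log2(4944/375.6) = 3.718  (Vegf4)
log2(78.73/21.57) = 1.868  (Notch9)
log2(75190/20557) = 1.871  (Notch6)
log2(658.7/5369) = -3.027  (Slc5)
Vegf4 is most strongly upregulated.

3.718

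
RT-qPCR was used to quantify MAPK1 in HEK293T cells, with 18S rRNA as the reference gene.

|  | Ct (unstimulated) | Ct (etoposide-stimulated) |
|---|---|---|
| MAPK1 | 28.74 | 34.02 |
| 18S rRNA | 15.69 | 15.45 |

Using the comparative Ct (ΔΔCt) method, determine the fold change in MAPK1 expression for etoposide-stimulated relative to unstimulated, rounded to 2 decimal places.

0.02

ΔCt(unstimulated) = 28.740 − 15.690 = 13.050
ΔCt(etoposide-stimulated) = 34.020 − 15.450 = 18.570
ΔΔCt = 18.570 − 13.050 = 5.520
Fold change = 2^(−5.520) = 0.022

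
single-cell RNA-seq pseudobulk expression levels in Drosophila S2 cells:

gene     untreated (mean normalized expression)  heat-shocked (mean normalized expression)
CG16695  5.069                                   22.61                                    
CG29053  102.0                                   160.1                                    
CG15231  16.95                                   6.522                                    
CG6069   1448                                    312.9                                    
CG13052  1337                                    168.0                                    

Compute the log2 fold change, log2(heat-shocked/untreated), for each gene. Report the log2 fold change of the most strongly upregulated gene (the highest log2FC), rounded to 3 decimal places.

2.157

log2(22.61/5.069) = 2.157  (CG16695)
log2(160.1/102.0) = 0.650  (CG29053)
log2(6.522/16.95) = -1.378  (CG15231)
log2(312.9/1448) = -2.210  (CG6069)
log2(168.0/1337) = -2.992  (CG13052)
CG16695 is most strongly upregulated.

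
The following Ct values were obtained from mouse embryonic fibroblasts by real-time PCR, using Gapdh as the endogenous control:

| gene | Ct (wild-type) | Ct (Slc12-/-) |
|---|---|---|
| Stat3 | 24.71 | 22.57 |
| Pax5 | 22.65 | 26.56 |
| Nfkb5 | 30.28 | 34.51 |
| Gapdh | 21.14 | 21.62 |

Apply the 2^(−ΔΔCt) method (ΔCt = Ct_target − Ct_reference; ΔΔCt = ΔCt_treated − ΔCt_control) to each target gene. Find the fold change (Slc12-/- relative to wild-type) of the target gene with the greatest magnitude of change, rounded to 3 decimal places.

Stat3: ΔΔCt = (22.57−21.62) − (24.71−21.14) = 0.95 − 3.57 = -2.62; fold change = 2^2.62 = 6.148
Pax5: ΔΔCt = (26.56−21.62) − (22.65−21.14) = 4.94 − 1.51 = 3.43; fold change = 2^-3.43 = 0.093
Nfkb5: ΔΔCt = (34.51−21.62) − (30.28−21.14) = 12.89 − 9.14 = 3.75; fold change = 2^-3.75 = 0.074
Nfkb5 has the largest |ΔΔCt| = 3.75.

0.074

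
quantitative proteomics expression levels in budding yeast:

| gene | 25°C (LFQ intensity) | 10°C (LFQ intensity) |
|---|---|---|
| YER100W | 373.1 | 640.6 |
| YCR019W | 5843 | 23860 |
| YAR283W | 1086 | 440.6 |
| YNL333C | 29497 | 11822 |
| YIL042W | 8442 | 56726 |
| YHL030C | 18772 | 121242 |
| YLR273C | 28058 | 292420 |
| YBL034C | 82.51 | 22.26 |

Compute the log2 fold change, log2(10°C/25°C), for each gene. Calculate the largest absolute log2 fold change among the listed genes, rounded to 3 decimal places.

3.382

log2(640.6/373.1) = 0.780  (YER100W)
log2(23860/5843) = 2.030  (YCR019W)
log2(440.6/1086) = -1.301  (YAR283W)
log2(11822/29497) = -1.319  (YNL333C)
log2(56726/8442) = 2.748  (YIL042W)
log2(121242/18772) = 2.691  (YHL030C)
log2(292420/28058) = 3.382  (YLR273C)
log2(22.26/82.51) = -1.890  (YBL034C)
The largest magnitude belongs to YLR273C.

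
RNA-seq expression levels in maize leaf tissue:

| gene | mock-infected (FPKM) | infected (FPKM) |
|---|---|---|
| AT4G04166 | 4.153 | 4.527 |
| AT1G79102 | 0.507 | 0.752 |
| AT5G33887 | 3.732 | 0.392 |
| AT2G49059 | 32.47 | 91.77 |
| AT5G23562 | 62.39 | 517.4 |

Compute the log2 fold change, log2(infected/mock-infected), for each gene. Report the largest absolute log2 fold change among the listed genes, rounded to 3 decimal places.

log2(4.527/4.153) = 0.124  (AT4G04166)
log2(0.752/0.507) = 0.569  (AT1G79102)
log2(0.392/3.732) = -3.251  (AT5G33887)
log2(91.77/32.47) = 1.499  (AT2G49059)
log2(517.4/62.39) = 3.052  (AT5G23562)
The largest magnitude belongs to AT5G33887.

3.251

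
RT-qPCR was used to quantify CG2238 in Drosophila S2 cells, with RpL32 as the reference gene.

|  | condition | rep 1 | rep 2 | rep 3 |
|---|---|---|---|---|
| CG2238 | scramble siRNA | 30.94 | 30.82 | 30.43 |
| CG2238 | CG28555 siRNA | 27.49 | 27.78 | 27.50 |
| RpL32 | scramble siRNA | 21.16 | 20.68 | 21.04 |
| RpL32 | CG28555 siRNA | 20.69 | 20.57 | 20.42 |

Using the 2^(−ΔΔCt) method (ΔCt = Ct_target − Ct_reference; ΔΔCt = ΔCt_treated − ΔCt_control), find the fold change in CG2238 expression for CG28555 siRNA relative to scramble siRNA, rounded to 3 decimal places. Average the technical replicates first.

6.681

Mean Ct: CG2238 scramble siRNA 30.730; CG2238 CG28555 siRNA 27.590; RpL32 scramble siRNA 20.960; RpL32 CG28555 siRNA 20.560
ΔCt(scramble siRNA) = 30.730 − 20.960 = 9.770
ΔCt(CG28555 siRNA) = 27.590 − 20.560 = 7.030
ΔΔCt = 7.030 − 9.770 = -2.740
Fold change = 2^(−(-2.740)) = 2^2.740 = 6.6807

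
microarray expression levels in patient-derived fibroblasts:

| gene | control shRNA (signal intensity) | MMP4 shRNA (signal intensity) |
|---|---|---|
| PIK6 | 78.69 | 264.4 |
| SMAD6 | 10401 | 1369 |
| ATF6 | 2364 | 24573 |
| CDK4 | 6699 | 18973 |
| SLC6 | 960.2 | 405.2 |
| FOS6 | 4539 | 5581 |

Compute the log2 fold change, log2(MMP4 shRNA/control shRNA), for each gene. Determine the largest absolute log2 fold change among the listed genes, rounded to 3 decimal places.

3.378

log2(264.4/78.69) = 1.748  (PIK6)
log2(1369/10401) = -2.926  (SMAD6)
log2(24573/2364) = 3.378  (ATF6)
log2(18973/6699) = 1.502  (CDK4)
log2(405.2/960.2) = -1.245  (SLC6)
log2(5581/4539) = 0.298  (FOS6)
The largest magnitude belongs to ATF6.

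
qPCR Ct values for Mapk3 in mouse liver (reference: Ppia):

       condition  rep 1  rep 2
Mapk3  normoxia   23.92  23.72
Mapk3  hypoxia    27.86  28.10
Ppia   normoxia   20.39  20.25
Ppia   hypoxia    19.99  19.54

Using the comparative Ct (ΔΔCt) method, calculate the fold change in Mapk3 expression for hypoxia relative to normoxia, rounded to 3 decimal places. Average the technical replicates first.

Mean Ct: Mapk3 normoxia 23.820; Mapk3 hypoxia 27.980; Ppia normoxia 20.320; Ppia hypoxia 19.765
ΔCt(normoxia) = 23.820 − 20.320 = 3.500
ΔCt(hypoxia) = 27.980 − 19.765 = 8.215
ΔΔCt = 8.215 − 3.500 = 4.715
Fold change = 2^(−4.715) = 0.0381

0.038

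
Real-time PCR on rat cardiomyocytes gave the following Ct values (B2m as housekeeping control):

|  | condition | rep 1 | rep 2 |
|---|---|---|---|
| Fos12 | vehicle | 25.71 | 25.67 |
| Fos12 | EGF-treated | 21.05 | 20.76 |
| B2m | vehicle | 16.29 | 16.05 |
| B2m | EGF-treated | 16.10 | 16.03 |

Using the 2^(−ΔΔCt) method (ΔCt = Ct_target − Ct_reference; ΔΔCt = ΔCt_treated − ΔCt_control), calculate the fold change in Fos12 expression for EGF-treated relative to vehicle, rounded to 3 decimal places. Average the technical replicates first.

25.634

Mean Ct: Fos12 vehicle 25.690; Fos12 EGF-treated 20.905; B2m vehicle 16.170; B2m EGF-treated 16.065
ΔCt(vehicle) = 25.690 − 16.170 = 9.520
ΔCt(EGF-treated) = 20.905 − 16.065 = 4.840
ΔΔCt = 4.840 − 9.520 = -4.680
Fold change = 2^(−(-4.680)) = 2^4.680 = 25.6342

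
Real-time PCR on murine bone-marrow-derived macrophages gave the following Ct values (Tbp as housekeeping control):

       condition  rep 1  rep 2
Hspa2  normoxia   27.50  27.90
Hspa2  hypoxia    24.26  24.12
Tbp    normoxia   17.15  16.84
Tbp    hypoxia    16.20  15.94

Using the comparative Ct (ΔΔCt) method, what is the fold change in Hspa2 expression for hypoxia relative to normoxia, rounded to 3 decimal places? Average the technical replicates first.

Mean Ct: Hspa2 normoxia 27.700; Hspa2 hypoxia 24.190; Tbp normoxia 16.995; Tbp hypoxia 16.070
ΔCt(normoxia) = 27.700 − 16.995 = 10.705
ΔCt(hypoxia) = 24.190 − 16.070 = 8.120
ΔΔCt = 8.120 − 10.705 = -2.585
Fold change = 2^(−(-2.585)) = 2^2.585 = 6.0002

6.000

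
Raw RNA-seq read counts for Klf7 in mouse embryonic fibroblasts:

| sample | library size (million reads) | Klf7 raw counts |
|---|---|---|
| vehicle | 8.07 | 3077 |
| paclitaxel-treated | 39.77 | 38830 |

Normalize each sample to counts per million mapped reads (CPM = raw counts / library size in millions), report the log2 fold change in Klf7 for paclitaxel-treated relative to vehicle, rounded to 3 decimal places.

1.357

CPM(vehicle) = 3077 / 8.07 = 381.2887
CPM(paclitaxel-treated) = 38830 / 39.77 = 976.3641
Fold change = 976.3641 / 381.2887 = 2.56069
log2(2.56069) = 1.3565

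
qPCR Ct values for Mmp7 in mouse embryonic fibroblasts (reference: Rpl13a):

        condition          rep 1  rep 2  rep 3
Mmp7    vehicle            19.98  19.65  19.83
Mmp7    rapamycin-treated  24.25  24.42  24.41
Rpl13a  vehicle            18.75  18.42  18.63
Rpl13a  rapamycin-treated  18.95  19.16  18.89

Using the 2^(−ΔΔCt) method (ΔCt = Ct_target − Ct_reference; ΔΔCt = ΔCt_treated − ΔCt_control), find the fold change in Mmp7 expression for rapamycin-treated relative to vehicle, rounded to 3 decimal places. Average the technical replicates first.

Mean Ct: Mmp7 vehicle 19.820; Mmp7 rapamycin-treated 24.360; Rpl13a vehicle 18.600; Rpl13a rapamycin-treated 19.000
ΔCt(vehicle) = 19.820 − 18.600 = 1.220
ΔCt(rapamycin-treated) = 24.360 − 19.000 = 5.360
ΔΔCt = 5.360 − 1.220 = 4.140
Fold change = 2^(−4.140) = 0.0567

0.057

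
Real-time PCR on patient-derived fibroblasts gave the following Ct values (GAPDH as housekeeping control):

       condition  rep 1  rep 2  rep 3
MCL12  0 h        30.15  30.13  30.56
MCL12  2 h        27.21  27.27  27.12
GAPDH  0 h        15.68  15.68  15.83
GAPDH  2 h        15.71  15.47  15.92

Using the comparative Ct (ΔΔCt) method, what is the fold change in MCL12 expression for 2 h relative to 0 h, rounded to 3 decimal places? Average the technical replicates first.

8.282

Mean Ct: MCL12 0 h 30.280; MCL12 2 h 27.200; GAPDH 0 h 15.730; GAPDH 2 h 15.700
ΔCt(0 h) = 30.280 − 15.730 = 14.550
ΔCt(2 h) = 27.200 − 15.700 = 11.500
ΔΔCt = 11.500 − 14.550 = -3.050
Fold change = 2^(−(-3.050)) = 2^3.050 = 8.2821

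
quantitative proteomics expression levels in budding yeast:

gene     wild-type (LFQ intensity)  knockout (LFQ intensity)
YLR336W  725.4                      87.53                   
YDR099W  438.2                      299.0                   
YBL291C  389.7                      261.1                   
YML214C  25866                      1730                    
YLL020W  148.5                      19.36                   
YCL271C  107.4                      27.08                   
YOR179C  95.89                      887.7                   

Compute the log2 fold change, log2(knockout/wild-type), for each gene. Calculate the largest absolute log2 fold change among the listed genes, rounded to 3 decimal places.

log2(87.53/725.4) = -3.051  (YLR336W)
log2(299.0/438.2) = -0.551  (YDR099W)
log2(261.1/389.7) = -0.578  (YBL291C)
log2(1730/25866) = -3.902  (YML214C)
log2(19.36/148.5) = -2.939  (YLL020W)
log2(27.08/107.4) = -1.988  (YCL271C)
log2(887.7/95.89) = 3.211  (YOR179C)
The largest magnitude belongs to YML214C.

3.902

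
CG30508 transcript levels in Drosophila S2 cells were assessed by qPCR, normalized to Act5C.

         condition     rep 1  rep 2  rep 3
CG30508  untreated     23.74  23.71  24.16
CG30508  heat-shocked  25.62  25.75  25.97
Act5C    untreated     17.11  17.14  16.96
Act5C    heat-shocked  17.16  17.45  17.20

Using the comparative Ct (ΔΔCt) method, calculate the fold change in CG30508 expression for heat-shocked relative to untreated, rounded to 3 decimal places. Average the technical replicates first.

Mean Ct: CG30508 untreated 23.870; CG30508 heat-shocked 25.780; Act5C untreated 17.070; Act5C heat-shocked 17.270
ΔCt(untreated) = 23.870 − 17.070 = 6.800
ΔCt(heat-shocked) = 25.780 − 17.270 = 8.510
ΔΔCt = 8.510 − 6.800 = 1.710
Fold change = 2^(−1.710) = 0.3057

0.306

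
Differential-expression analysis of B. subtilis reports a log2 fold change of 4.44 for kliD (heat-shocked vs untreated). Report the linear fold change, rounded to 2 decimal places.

Fold change = 2^(4.44) = 21.706

21.71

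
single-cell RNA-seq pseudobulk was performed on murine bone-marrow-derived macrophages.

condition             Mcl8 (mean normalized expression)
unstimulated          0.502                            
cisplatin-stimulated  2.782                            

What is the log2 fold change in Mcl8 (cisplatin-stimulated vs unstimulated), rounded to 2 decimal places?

2.47

Fold change = 2.782 / 0.502 = 5.5418
log2(5.5418) = 2.470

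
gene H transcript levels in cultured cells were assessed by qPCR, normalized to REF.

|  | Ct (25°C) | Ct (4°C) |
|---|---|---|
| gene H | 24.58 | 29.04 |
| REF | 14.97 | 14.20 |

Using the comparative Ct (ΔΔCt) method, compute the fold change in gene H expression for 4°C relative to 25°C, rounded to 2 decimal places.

0.03

ΔCt(25°C) = 24.580 − 14.970 = 9.610
ΔCt(4°C) = 29.040 − 14.200 = 14.840
ΔΔCt = 14.840 − 9.610 = 5.230
Fold change = 2^(−5.230) = 0.027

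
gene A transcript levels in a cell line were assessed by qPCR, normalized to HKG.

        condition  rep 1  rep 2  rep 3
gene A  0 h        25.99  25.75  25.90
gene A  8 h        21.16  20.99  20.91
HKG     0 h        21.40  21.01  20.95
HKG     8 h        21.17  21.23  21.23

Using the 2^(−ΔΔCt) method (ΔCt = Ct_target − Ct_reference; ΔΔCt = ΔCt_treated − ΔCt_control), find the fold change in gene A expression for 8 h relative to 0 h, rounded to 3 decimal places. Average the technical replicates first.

Mean Ct: gene A 0 h 25.880; gene A 8 h 21.020; HKG 0 h 21.120; HKG 8 h 21.210
ΔCt(0 h) = 25.880 − 21.120 = 4.760
ΔCt(8 h) = 21.020 − 21.210 = -0.190
ΔΔCt = -0.190 − 4.760 = -4.950
Fold change = 2^(−(-4.950)) = 2^4.950 = 30.9100

30.910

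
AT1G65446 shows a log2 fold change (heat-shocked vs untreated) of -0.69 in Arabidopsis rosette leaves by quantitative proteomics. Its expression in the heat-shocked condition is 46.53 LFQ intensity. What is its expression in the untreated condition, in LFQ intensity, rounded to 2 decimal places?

Fold change = 2^(-0.69) = 0.6199
untreated expression = 46.53 / 0.6199 = 75.07

75.07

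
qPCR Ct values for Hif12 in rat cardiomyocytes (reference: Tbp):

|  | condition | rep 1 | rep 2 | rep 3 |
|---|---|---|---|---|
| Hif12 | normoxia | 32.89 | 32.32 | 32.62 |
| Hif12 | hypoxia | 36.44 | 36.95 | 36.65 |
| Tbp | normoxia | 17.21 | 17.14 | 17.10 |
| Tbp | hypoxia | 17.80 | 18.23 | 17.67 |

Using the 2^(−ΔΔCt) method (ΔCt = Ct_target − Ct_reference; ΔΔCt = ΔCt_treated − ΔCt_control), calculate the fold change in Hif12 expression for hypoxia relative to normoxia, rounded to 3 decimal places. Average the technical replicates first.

Mean Ct: Hif12 normoxia 32.610; Hif12 hypoxia 36.680; Tbp normoxia 17.150; Tbp hypoxia 17.900
ΔCt(normoxia) = 32.610 − 17.150 = 15.460
ΔCt(hypoxia) = 36.680 − 17.900 = 18.780
ΔΔCt = 18.780 − 15.460 = 3.320
Fold change = 2^(−3.320) = 0.1001

0.100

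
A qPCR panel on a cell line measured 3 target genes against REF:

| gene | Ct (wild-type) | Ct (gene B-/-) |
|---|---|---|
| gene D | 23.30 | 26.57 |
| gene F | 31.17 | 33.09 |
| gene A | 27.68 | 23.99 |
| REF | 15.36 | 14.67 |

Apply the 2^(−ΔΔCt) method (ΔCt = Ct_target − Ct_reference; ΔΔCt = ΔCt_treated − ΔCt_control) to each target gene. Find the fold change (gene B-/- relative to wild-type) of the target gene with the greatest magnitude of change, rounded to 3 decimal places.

gene D: ΔΔCt = (26.57−14.67) − (23.30−15.36) = 11.90 − 7.94 = 3.96; fold change = 2^-3.96 = 0.064
gene F: ΔΔCt = (33.09−14.67) − (31.17−15.36) = 18.42 − 15.81 = 2.61; fold change = 2^-2.61 = 0.164
gene A: ΔΔCt = (23.99−14.67) − (27.68−15.36) = 9.32 − 12.32 = -3.00; fold change = 2^3.00 = 8.000
gene D has the largest |ΔΔCt| = 3.96.

0.064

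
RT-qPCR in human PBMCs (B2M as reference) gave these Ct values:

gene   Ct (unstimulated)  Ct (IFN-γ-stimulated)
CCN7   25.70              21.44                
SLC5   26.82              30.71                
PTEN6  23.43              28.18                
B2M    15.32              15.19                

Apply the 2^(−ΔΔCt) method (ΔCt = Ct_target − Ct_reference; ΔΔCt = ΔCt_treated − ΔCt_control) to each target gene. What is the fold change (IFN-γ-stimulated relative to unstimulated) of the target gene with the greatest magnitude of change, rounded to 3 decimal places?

0.034

CCN7: ΔΔCt = (21.44−15.19) − (25.70−15.32) = 6.25 − 10.38 = -4.13; fold change = 2^4.13 = 17.509
SLC5: ΔΔCt = (30.71−15.19) − (26.82−15.32) = 15.52 − 11.50 = 4.02; fold change = 2^-4.02 = 0.062
PTEN6: ΔΔCt = (28.18−15.19) − (23.43−15.32) = 12.99 − 8.11 = 4.88; fold change = 2^-4.88 = 0.034
PTEN6 has the largest |ΔΔCt| = 4.88.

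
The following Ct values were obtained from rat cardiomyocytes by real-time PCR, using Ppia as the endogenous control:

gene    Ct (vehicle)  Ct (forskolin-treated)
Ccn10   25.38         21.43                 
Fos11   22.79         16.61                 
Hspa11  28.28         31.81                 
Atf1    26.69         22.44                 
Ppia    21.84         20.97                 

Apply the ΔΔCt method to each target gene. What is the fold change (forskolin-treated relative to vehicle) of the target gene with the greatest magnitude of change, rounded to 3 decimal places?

39.671

Ccn10: ΔΔCt = (21.43−20.97) − (25.38−21.84) = 0.46 − 3.54 = -3.08; fold change = 2^3.08 = 8.456
Fos11: ΔΔCt = (16.61−20.97) − (22.79−21.84) = -4.36 − 0.95 = -5.31; fold change = 2^5.31 = 39.671
Hspa11: ΔΔCt = (31.81−20.97) − (28.28−21.84) = 10.84 − 6.44 = 4.40; fold change = 2^-4.40 = 0.047
Atf1: ΔΔCt = (22.44−20.97) − (26.69−21.84) = 1.47 − 4.85 = -3.38; fold change = 2^3.38 = 10.411
Fos11 has the largest |ΔΔCt| = 5.31.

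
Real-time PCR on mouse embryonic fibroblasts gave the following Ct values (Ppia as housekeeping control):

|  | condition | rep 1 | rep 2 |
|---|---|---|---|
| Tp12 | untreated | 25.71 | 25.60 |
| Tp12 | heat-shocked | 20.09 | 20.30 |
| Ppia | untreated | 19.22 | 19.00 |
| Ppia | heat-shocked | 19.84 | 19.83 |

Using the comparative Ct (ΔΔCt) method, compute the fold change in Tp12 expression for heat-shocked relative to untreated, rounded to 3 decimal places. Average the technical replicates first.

Mean Ct: Tp12 untreated 25.655; Tp12 heat-shocked 20.195; Ppia untreated 19.110; Ppia heat-shocked 19.835
ΔCt(untreated) = 25.655 − 19.110 = 6.545
ΔCt(heat-shocked) = 20.195 − 19.835 = 0.360
ΔΔCt = 0.360 − 6.545 = -6.185
Fold change = 2^(−(-6.185)) = 2^6.185 = 72.7563

72.756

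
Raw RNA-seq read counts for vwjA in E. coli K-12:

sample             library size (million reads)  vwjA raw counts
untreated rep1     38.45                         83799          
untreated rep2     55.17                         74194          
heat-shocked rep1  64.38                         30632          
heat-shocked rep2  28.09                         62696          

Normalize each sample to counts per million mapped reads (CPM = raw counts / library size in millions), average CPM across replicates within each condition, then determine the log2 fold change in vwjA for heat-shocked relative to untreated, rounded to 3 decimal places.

-0.380

CPM(untreated rep1) = 83799 / 38.45 = 2179.4278
CPM(untreated rep2) = 74194 / 55.17 = 1344.8251
CPM(heat-shocked rep1) = 30632 / 64.38 = 475.7999
CPM(heat-shocked rep2) = 62696 / 28.09 = 2231.9687
mean CPM(untreated) = 1762.1265; mean CPM(heat-shocked) = 1353.8843
Fold change = 1353.8843 / 1762.1265 = 0.76832
log2(0.76832) = -0.3802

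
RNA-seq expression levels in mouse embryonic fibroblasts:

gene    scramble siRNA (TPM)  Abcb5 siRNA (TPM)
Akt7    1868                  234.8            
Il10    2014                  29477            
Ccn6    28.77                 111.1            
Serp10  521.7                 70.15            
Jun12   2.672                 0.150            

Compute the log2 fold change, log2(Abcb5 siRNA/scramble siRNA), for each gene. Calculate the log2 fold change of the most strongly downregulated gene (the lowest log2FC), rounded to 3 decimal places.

-4.155

log2(234.8/1868) = -2.992  (Akt7)
log2(29477/2014) = 3.871  (Il10)
log2(111.1/28.77) = 1.949  (Ccn6)
log2(70.15/521.7) = -2.895  (Serp10)
log2(0.150/2.672) = -4.155  (Jun12)
Jun12 is most strongly downregulated.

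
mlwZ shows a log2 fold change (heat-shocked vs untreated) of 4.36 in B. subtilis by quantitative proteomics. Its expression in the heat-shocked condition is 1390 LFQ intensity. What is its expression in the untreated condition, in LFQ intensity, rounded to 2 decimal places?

67.69

Fold change = 2^(4.36) = 20.5348
untreated expression = 1390 / 20.5348 = 67.69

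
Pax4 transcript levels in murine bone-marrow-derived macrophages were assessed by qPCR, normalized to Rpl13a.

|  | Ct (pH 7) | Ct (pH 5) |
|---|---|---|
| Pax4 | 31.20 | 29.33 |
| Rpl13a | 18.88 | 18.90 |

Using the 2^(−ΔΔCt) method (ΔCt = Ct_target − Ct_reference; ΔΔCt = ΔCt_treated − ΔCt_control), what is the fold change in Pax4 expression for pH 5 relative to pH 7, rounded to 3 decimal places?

3.706

ΔCt(pH 7) = 31.200 − 18.880 = 12.320
ΔCt(pH 5) = 29.330 − 18.900 = 10.430
ΔΔCt = 10.430 − 12.320 = -1.890
Fold change = 2^(−(-1.890)) = 2^1.890 = 3.7064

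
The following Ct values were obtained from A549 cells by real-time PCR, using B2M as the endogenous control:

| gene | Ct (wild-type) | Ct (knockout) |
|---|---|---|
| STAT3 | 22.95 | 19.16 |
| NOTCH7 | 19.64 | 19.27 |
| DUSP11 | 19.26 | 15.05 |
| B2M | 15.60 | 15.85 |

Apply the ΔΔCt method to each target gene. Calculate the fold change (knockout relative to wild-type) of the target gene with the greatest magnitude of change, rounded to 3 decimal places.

STAT3: ΔΔCt = (19.16−15.85) − (22.95−15.60) = 3.31 − 7.35 = -4.04; fold change = 2^4.04 = 16.450
NOTCH7: ΔΔCt = (19.27−15.85) − (19.64−15.60) = 3.42 − 4.04 = -0.62; fold change = 2^0.62 = 1.537
DUSP11: ΔΔCt = (15.05−15.85) − (19.26−15.60) = -0.80 − 3.66 = -4.46; fold change = 2^4.46 = 22.009
DUSP11 has the largest |ΔΔCt| = 4.46.

22.009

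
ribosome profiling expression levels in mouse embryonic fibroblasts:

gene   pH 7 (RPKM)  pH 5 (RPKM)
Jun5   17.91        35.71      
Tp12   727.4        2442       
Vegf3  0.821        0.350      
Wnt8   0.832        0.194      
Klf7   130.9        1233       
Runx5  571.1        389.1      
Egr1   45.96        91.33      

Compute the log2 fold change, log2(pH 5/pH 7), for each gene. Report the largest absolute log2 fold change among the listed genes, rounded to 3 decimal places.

3.236

log2(35.71/17.91) = 0.996  (Jun5)
log2(2442/727.4) = 1.747  (Tp12)
log2(0.350/0.821) = -1.230  (Vegf3)
log2(0.194/0.832) = -2.101  (Wnt8)
log2(1233/130.9) = 3.236  (Klf7)
log2(389.1/571.1) = -0.554  (Runx5)
log2(91.33/45.96) = 0.991  (Egr1)
The largest magnitude belongs to Klf7.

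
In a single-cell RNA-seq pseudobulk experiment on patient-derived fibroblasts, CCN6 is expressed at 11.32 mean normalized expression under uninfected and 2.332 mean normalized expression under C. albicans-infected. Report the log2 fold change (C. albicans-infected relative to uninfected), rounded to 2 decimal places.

Fold change = 2.332 / 11.32 = 0.2060
log2(0.2060) = -2.279

-2.28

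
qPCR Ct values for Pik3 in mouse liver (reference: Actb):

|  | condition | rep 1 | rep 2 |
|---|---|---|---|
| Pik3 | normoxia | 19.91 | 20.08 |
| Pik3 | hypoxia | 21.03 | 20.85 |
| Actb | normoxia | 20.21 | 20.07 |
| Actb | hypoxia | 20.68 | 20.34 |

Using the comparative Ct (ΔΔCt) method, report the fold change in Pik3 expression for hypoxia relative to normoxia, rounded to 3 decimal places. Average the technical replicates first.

0.671

Mean Ct: Pik3 normoxia 19.995; Pik3 hypoxia 20.940; Actb normoxia 20.140; Actb hypoxia 20.510
ΔCt(normoxia) = 19.995 − 20.140 = -0.145
ΔCt(hypoxia) = 20.940 − 20.510 = 0.430
ΔΔCt = 0.430 − (-0.145) = 0.575
Fold change = 2^(−0.575) = 0.6713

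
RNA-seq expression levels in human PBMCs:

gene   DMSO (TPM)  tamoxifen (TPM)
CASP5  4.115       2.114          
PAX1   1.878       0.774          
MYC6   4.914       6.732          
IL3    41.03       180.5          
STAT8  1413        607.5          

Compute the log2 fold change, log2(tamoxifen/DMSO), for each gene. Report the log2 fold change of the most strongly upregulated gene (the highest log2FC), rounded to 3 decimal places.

log2(2.114/4.115) = -0.961  (CASP5)
log2(0.774/1.878) = -1.279  (PAX1)
log2(6.732/4.914) = 0.454  (MYC6)
log2(180.5/41.03) = 2.137  (IL3)
log2(607.5/1413) = -1.218  (STAT8)
IL3 is most strongly upregulated.

2.137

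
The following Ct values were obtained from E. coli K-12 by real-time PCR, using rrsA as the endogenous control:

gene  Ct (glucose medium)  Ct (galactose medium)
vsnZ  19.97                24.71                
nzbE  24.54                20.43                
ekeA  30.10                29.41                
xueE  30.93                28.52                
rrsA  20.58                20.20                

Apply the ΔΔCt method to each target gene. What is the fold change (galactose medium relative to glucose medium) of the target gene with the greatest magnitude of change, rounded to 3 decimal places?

vsnZ: ΔΔCt = (24.71−20.20) − (19.97−20.58) = 4.51 − (-0.61) = 5.12; fold change = 2^-5.12 = 0.029
nzbE: ΔΔCt = (20.43−20.20) − (24.54−20.58) = 0.23 − 3.96 = -3.73; fold change = 2^3.73 = 13.269
ekeA: ΔΔCt = (29.41−20.20) − (30.10−20.58) = 9.21 − 9.52 = -0.31; fold change = 2^0.31 = 1.240
xueE: ΔΔCt = (28.52−20.20) − (30.93−20.58) = 8.32 − 10.35 = -2.03; fold change = 2^2.03 = 4.084
vsnZ has the largest |ΔΔCt| = 5.12.

0.029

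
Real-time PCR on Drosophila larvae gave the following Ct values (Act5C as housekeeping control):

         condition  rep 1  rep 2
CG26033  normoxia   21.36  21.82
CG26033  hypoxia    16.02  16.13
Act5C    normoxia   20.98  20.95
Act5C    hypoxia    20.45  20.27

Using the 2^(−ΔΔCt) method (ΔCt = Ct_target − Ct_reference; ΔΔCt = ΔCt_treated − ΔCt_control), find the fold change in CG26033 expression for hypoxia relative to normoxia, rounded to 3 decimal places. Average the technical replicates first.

Mean Ct: CG26033 normoxia 21.590; CG26033 hypoxia 16.075; Act5C normoxia 20.965; Act5C hypoxia 20.360
ΔCt(normoxia) = 21.590 − 20.965 = 0.625
ΔCt(hypoxia) = 16.075 − 20.360 = -4.285
ΔΔCt = -4.285 − 0.625 = -4.910
Fold change = 2^(−(-4.910)) = 2^4.910 = 30.0647

30.065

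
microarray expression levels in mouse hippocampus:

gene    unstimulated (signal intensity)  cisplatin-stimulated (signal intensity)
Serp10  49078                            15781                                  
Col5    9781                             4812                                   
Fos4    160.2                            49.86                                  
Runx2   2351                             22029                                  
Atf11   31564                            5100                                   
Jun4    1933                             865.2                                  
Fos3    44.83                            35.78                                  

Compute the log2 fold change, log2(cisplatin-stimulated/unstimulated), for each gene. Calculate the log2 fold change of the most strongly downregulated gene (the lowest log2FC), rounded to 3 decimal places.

log2(15781/49078) = -1.637  (Serp10)
log2(4812/9781) = -1.023  (Col5)
log2(49.86/160.2) = -1.684  (Fos4)
log2(22029/2351) = 3.228  (Runx2)
log2(5100/31564) = -2.630  (Atf11)
log2(865.2/1933) = -1.160  (Jun4)
log2(35.78/44.83) = -0.325  (Fos3)
Atf11 is most strongly downregulated.

-2.630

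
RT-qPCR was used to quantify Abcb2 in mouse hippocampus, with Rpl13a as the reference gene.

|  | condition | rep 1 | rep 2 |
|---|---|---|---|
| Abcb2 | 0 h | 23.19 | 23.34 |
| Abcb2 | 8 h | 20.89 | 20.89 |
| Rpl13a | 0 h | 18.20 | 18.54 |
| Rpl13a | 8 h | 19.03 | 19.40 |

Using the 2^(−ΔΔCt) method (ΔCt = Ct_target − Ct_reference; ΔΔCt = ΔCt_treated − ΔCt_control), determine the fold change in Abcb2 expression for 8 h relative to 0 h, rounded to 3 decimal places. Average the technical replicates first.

9.318

Mean Ct: Abcb2 0 h 23.265; Abcb2 8 h 20.890; Rpl13a 0 h 18.370; Rpl13a 8 h 19.215
ΔCt(0 h) = 23.265 − 18.370 = 4.895
ΔCt(8 h) = 20.890 − 19.215 = 1.675
ΔΔCt = 1.675 − 4.895 = -3.220
Fold change = 2^(−(-3.220)) = 2^3.220 = 9.3179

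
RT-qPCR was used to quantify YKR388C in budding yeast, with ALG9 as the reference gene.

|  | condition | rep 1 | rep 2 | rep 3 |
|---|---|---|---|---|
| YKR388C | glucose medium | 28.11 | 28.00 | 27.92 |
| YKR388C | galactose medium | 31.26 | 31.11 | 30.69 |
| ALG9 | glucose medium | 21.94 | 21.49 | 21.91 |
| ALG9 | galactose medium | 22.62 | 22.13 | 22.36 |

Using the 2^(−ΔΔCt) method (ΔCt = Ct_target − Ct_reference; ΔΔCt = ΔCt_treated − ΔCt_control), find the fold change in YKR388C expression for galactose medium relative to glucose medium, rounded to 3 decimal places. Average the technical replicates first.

Mean Ct: YKR388C glucose medium 28.010; YKR388C galactose medium 31.020; ALG9 glucose medium 21.780; ALG9 galactose medium 22.370
ΔCt(glucose medium) = 28.010 − 21.780 = 6.230
ΔCt(galactose medium) = 31.020 − 22.370 = 8.650
ΔΔCt = 8.650 − 6.230 = 2.420
Fold change = 2^(−2.420) = 0.1869

0.187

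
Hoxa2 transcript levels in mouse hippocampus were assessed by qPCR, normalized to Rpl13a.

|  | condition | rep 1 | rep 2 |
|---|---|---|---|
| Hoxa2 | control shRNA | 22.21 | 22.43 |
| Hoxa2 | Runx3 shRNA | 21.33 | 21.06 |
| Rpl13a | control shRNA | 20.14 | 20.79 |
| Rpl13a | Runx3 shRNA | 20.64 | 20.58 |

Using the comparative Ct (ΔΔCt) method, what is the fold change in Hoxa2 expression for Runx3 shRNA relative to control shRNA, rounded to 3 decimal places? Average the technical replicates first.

2.412

Mean Ct: Hoxa2 control shRNA 22.320; Hoxa2 Runx3 shRNA 21.195; Rpl13a control shRNA 20.465; Rpl13a Runx3 shRNA 20.610
ΔCt(control shRNA) = 22.320 − 20.465 = 1.855
ΔCt(Runx3 shRNA) = 21.195 − 20.610 = 0.585
ΔΔCt = 0.585 − 1.855 = -1.270
Fold change = 2^(−(-1.270)) = 2^1.270 = 2.4116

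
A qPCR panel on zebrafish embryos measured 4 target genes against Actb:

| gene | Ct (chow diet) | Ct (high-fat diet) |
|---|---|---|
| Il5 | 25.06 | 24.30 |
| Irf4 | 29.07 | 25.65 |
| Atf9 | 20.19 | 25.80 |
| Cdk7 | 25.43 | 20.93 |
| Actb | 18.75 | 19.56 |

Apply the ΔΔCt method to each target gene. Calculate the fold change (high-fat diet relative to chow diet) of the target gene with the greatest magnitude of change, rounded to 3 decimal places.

Il5: ΔΔCt = (24.30−19.56) − (25.06−18.75) = 4.74 − 6.31 = -1.57; fold change = 2^1.57 = 2.969
Irf4: ΔΔCt = (25.65−19.56) − (29.07−18.75) = 6.09 − 10.32 = -4.23; fold change = 2^4.23 = 18.765
Atf9: ΔΔCt = (25.80−19.56) − (20.19−18.75) = 6.24 − 1.44 = 4.80; fold change = 2^-4.80 = 0.036
Cdk7: ΔΔCt = (20.93−19.56) − (25.43−18.75) = 1.37 − 6.68 = -5.31; fold change = 2^5.31 = 39.671
Cdk7 has the largest |ΔΔCt| = 5.31.

39.671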